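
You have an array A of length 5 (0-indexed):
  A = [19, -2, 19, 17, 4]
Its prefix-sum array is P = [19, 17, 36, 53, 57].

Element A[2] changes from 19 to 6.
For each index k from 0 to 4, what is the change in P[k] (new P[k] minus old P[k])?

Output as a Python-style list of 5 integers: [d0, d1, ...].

Element change: A[2] 19 -> 6, delta = -13
For k < 2: P[k] unchanged, delta_P[k] = 0
For k >= 2: P[k] shifts by exactly -13
Delta array: [0, 0, -13, -13, -13]

Answer: [0, 0, -13, -13, -13]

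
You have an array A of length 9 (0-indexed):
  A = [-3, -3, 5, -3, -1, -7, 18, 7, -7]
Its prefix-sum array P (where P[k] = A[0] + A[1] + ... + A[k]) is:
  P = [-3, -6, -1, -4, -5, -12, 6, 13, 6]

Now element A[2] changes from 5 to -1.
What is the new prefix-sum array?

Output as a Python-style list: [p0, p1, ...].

Answer: [-3, -6, -7, -10, -11, -18, 0, 7, 0]

Derivation:
Change: A[2] 5 -> -1, delta = -6
P[k] for k < 2: unchanged (A[2] not included)
P[k] for k >= 2: shift by delta = -6
  P[0] = -3 + 0 = -3
  P[1] = -6 + 0 = -6
  P[2] = -1 + -6 = -7
  P[3] = -4 + -6 = -10
  P[4] = -5 + -6 = -11
  P[5] = -12 + -6 = -18
  P[6] = 6 + -6 = 0
  P[7] = 13 + -6 = 7
  P[8] = 6 + -6 = 0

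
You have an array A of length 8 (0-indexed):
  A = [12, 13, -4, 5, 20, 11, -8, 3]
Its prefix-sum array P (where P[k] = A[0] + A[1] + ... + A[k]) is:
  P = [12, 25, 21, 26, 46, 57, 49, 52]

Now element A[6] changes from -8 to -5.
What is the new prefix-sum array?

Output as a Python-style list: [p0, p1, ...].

Change: A[6] -8 -> -5, delta = 3
P[k] for k < 6: unchanged (A[6] not included)
P[k] for k >= 6: shift by delta = 3
  P[0] = 12 + 0 = 12
  P[1] = 25 + 0 = 25
  P[2] = 21 + 0 = 21
  P[3] = 26 + 0 = 26
  P[4] = 46 + 0 = 46
  P[5] = 57 + 0 = 57
  P[6] = 49 + 3 = 52
  P[7] = 52 + 3 = 55

Answer: [12, 25, 21, 26, 46, 57, 52, 55]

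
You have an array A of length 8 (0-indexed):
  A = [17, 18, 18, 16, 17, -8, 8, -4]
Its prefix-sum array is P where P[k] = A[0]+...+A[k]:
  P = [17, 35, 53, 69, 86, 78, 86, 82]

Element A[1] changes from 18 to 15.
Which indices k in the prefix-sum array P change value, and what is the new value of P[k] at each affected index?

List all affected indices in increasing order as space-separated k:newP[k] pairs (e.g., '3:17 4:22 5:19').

Answer: 1:32 2:50 3:66 4:83 5:75 6:83 7:79

Derivation:
P[k] = A[0] + ... + A[k]
P[k] includes A[1] iff k >= 1
Affected indices: 1, 2, ..., 7; delta = -3
  P[1]: 35 + -3 = 32
  P[2]: 53 + -3 = 50
  P[3]: 69 + -3 = 66
  P[4]: 86 + -3 = 83
  P[5]: 78 + -3 = 75
  P[6]: 86 + -3 = 83
  P[7]: 82 + -3 = 79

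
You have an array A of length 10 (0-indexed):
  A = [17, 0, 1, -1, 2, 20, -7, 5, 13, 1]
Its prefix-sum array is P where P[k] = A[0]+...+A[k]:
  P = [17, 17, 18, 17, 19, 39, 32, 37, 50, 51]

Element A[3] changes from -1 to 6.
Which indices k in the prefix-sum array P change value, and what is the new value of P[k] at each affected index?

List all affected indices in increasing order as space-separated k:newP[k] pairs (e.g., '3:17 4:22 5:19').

P[k] = A[0] + ... + A[k]
P[k] includes A[3] iff k >= 3
Affected indices: 3, 4, ..., 9; delta = 7
  P[3]: 17 + 7 = 24
  P[4]: 19 + 7 = 26
  P[5]: 39 + 7 = 46
  P[6]: 32 + 7 = 39
  P[7]: 37 + 7 = 44
  P[8]: 50 + 7 = 57
  P[9]: 51 + 7 = 58

Answer: 3:24 4:26 5:46 6:39 7:44 8:57 9:58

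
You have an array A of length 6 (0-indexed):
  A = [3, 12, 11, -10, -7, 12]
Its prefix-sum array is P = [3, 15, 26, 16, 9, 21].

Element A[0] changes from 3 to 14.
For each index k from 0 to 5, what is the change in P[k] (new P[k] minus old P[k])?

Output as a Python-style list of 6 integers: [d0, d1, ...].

Answer: [11, 11, 11, 11, 11, 11]

Derivation:
Element change: A[0] 3 -> 14, delta = 11
For k < 0: P[k] unchanged, delta_P[k] = 0
For k >= 0: P[k] shifts by exactly 11
Delta array: [11, 11, 11, 11, 11, 11]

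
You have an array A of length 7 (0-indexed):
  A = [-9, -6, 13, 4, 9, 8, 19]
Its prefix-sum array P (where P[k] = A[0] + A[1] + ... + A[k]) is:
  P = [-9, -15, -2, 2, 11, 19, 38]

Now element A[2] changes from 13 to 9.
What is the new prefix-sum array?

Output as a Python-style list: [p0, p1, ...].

Answer: [-9, -15, -6, -2, 7, 15, 34]

Derivation:
Change: A[2] 13 -> 9, delta = -4
P[k] for k < 2: unchanged (A[2] not included)
P[k] for k >= 2: shift by delta = -4
  P[0] = -9 + 0 = -9
  P[1] = -15 + 0 = -15
  P[2] = -2 + -4 = -6
  P[3] = 2 + -4 = -2
  P[4] = 11 + -4 = 7
  P[5] = 19 + -4 = 15
  P[6] = 38 + -4 = 34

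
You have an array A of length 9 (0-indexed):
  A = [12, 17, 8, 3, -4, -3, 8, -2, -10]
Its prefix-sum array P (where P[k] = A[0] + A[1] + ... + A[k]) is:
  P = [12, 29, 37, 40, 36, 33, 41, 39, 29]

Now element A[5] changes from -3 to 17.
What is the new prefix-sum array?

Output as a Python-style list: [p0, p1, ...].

Answer: [12, 29, 37, 40, 36, 53, 61, 59, 49]

Derivation:
Change: A[5] -3 -> 17, delta = 20
P[k] for k < 5: unchanged (A[5] not included)
P[k] for k >= 5: shift by delta = 20
  P[0] = 12 + 0 = 12
  P[1] = 29 + 0 = 29
  P[2] = 37 + 0 = 37
  P[3] = 40 + 0 = 40
  P[4] = 36 + 0 = 36
  P[5] = 33 + 20 = 53
  P[6] = 41 + 20 = 61
  P[7] = 39 + 20 = 59
  P[8] = 29 + 20 = 49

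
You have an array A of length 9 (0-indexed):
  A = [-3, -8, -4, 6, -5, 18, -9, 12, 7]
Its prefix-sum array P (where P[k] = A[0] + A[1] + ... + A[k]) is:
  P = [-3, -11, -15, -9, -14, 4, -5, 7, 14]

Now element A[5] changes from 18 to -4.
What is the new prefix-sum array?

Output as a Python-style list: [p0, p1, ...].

Change: A[5] 18 -> -4, delta = -22
P[k] for k < 5: unchanged (A[5] not included)
P[k] for k >= 5: shift by delta = -22
  P[0] = -3 + 0 = -3
  P[1] = -11 + 0 = -11
  P[2] = -15 + 0 = -15
  P[3] = -9 + 0 = -9
  P[4] = -14 + 0 = -14
  P[5] = 4 + -22 = -18
  P[6] = -5 + -22 = -27
  P[7] = 7 + -22 = -15
  P[8] = 14 + -22 = -8

Answer: [-3, -11, -15, -9, -14, -18, -27, -15, -8]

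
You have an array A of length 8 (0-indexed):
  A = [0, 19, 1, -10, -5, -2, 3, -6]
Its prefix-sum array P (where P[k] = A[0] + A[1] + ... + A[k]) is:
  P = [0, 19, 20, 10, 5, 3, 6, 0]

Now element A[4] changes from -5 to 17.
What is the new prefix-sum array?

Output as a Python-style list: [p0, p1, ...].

Change: A[4] -5 -> 17, delta = 22
P[k] for k < 4: unchanged (A[4] not included)
P[k] for k >= 4: shift by delta = 22
  P[0] = 0 + 0 = 0
  P[1] = 19 + 0 = 19
  P[2] = 20 + 0 = 20
  P[3] = 10 + 0 = 10
  P[4] = 5 + 22 = 27
  P[5] = 3 + 22 = 25
  P[6] = 6 + 22 = 28
  P[7] = 0 + 22 = 22

Answer: [0, 19, 20, 10, 27, 25, 28, 22]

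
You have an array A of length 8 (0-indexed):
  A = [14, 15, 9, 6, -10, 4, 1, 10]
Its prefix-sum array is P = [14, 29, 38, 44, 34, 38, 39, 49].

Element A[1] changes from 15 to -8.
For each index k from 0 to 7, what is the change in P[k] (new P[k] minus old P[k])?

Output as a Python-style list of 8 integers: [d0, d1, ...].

Element change: A[1] 15 -> -8, delta = -23
For k < 1: P[k] unchanged, delta_P[k] = 0
For k >= 1: P[k] shifts by exactly -23
Delta array: [0, -23, -23, -23, -23, -23, -23, -23]

Answer: [0, -23, -23, -23, -23, -23, -23, -23]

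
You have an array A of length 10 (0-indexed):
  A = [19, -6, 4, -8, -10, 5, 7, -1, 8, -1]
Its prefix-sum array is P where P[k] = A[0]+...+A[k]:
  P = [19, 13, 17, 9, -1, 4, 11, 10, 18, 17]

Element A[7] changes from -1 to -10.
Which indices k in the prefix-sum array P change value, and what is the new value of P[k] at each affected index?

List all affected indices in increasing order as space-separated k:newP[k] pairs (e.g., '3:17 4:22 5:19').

Answer: 7:1 8:9 9:8

Derivation:
P[k] = A[0] + ... + A[k]
P[k] includes A[7] iff k >= 7
Affected indices: 7, 8, ..., 9; delta = -9
  P[7]: 10 + -9 = 1
  P[8]: 18 + -9 = 9
  P[9]: 17 + -9 = 8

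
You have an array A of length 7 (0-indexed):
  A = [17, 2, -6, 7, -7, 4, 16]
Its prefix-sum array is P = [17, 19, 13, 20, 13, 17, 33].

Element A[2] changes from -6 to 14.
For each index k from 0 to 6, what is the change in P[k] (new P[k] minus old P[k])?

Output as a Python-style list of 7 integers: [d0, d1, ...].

Element change: A[2] -6 -> 14, delta = 20
For k < 2: P[k] unchanged, delta_P[k] = 0
For k >= 2: P[k] shifts by exactly 20
Delta array: [0, 0, 20, 20, 20, 20, 20]

Answer: [0, 0, 20, 20, 20, 20, 20]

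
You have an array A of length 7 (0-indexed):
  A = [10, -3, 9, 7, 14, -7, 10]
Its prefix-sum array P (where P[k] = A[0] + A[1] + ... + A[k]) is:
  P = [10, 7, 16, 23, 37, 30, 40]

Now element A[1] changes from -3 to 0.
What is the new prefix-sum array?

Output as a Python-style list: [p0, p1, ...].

Answer: [10, 10, 19, 26, 40, 33, 43]

Derivation:
Change: A[1] -3 -> 0, delta = 3
P[k] for k < 1: unchanged (A[1] not included)
P[k] for k >= 1: shift by delta = 3
  P[0] = 10 + 0 = 10
  P[1] = 7 + 3 = 10
  P[2] = 16 + 3 = 19
  P[3] = 23 + 3 = 26
  P[4] = 37 + 3 = 40
  P[5] = 30 + 3 = 33
  P[6] = 40 + 3 = 43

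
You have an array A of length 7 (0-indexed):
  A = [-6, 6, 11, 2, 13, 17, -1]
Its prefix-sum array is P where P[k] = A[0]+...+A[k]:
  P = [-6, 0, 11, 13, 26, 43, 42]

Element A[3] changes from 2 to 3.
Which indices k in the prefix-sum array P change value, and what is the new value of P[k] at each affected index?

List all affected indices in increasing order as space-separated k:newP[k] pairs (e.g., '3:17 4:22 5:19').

Answer: 3:14 4:27 5:44 6:43

Derivation:
P[k] = A[0] + ... + A[k]
P[k] includes A[3] iff k >= 3
Affected indices: 3, 4, ..., 6; delta = 1
  P[3]: 13 + 1 = 14
  P[4]: 26 + 1 = 27
  P[5]: 43 + 1 = 44
  P[6]: 42 + 1 = 43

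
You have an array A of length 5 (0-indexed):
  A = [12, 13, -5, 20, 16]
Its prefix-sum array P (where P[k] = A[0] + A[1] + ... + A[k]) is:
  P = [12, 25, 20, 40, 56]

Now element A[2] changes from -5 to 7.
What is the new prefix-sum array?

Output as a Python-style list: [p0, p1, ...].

Change: A[2] -5 -> 7, delta = 12
P[k] for k < 2: unchanged (A[2] not included)
P[k] for k >= 2: shift by delta = 12
  P[0] = 12 + 0 = 12
  P[1] = 25 + 0 = 25
  P[2] = 20 + 12 = 32
  P[3] = 40 + 12 = 52
  P[4] = 56 + 12 = 68

Answer: [12, 25, 32, 52, 68]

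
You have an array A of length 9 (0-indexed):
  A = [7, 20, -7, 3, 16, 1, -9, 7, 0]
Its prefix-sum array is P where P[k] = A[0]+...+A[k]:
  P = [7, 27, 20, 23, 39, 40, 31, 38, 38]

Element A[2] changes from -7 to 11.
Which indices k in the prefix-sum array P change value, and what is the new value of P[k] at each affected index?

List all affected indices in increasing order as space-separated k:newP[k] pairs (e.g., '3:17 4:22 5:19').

Answer: 2:38 3:41 4:57 5:58 6:49 7:56 8:56

Derivation:
P[k] = A[0] + ... + A[k]
P[k] includes A[2] iff k >= 2
Affected indices: 2, 3, ..., 8; delta = 18
  P[2]: 20 + 18 = 38
  P[3]: 23 + 18 = 41
  P[4]: 39 + 18 = 57
  P[5]: 40 + 18 = 58
  P[6]: 31 + 18 = 49
  P[7]: 38 + 18 = 56
  P[8]: 38 + 18 = 56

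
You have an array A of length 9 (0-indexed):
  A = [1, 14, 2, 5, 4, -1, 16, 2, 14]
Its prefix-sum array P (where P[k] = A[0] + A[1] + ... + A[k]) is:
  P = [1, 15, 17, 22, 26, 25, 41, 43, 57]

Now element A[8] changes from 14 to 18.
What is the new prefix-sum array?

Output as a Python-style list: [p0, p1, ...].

Change: A[8] 14 -> 18, delta = 4
P[k] for k < 8: unchanged (A[8] not included)
P[k] for k >= 8: shift by delta = 4
  P[0] = 1 + 0 = 1
  P[1] = 15 + 0 = 15
  P[2] = 17 + 0 = 17
  P[3] = 22 + 0 = 22
  P[4] = 26 + 0 = 26
  P[5] = 25 + 0 = 25
  P[6] = 41 + 0 = 41
  P[7] = 43 + 0 = 43
  P[8] = 57 + 4 = 61

Answer: [1, 15, 17, 22, 26, 25, 41, 43, 61]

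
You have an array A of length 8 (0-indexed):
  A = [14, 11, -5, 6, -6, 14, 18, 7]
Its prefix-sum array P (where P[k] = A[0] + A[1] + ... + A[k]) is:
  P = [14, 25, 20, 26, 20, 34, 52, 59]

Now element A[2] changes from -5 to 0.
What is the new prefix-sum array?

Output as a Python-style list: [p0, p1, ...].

Answer: [14, 25, 25, 31, 25, 39, 57, 64]

Derivation:
Change: A[2] -5 -> 0, delta = 5
P[k] for k < 2: unchanged (A[2] not included)
P[k] for k >= 2: shift by delta = 5
  P[0] = 14 + 0 = 14
  P[1] = 25 + 0 = 25
  P[2] = 20 + 5 = 25
  P[3] = 26 + 5 = 31
  P[4] = 20 + 5 = 25
  P[5] = 34 + 5 = 39
  P[6] = 52 + 5 = 57
  P[7] = 59 + 5 = 64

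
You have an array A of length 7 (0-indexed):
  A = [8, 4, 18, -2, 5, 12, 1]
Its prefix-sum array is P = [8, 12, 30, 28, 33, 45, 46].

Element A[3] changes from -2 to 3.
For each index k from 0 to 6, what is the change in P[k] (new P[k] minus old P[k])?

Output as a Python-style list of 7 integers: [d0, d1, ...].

Element change: A[3] -2 -> 3, delta = 5
For k < 3: P[k] unchanged, delta_P[k] = 0
For k >= 3: P[k] shifts by exactly 5
Delta array: [0, 0, 0, 5, 5, 5, 5]

Answer: [0, 0, 0, 5, 5, 5, 5]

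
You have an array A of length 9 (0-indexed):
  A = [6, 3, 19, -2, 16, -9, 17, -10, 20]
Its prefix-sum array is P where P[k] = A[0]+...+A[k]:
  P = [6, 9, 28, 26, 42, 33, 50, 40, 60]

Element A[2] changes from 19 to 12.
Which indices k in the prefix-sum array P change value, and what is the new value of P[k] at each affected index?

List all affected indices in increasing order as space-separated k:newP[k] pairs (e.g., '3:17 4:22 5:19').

P[k] = A[0] + ... + A[k]
P[k] includes A[2] iff k >= 2
Affected indices: 2, 3, ..., 8; delta = -7
  P[2]: 28 + -7 = 21
  P[3]: 26 + -7 = 19
  P[4]: 42 + -7 = 35
  P[5]: 33 + -7 = 26
  P[6]: 50 + -7 = 43
  P[7]: 40 + -7 = 33
  P[8]: 60 + -7 = 53

Answer: 2:21 3:19 4:35 5:26 6:43 7:33 8:53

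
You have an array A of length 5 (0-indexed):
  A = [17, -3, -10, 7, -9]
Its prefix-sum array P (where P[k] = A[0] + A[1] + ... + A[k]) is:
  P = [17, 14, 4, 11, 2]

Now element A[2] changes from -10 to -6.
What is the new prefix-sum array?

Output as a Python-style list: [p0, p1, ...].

Answer: [17, 14, 8, 15, 6]

Derivation:
Change: A[2] -10 -> -6, delta = 4
P[k] for k < 2: unchanged (A[2] not included)
P[k] for k >= 2: shift by delta = 4
  P[0] = 17 + 0 = 17
  P[1] = 14 + 0 = 14
  P[2] = 4 + 4 = 8
  P[3] = 11 + 4 = 15
  P[4] = 2 + 4 = 6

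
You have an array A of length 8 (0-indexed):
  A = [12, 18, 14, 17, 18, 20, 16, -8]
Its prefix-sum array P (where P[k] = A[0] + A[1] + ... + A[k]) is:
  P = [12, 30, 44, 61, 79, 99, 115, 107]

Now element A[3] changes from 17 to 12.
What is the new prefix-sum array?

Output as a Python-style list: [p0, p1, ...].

Change: A[3] 17 -> 12, delta = -5
P[k] for k < 3: unchanged (A[3] not included)
P[k] for k >= 3: shift by delta = -5
  P[0] = 12 + 0 = 12
  P[1] = 30 + 0 = 30
  P[2] = 44 + 0 = 44
  P[3] = 61 + -5 = 56
  P[4] = 79 + -5 = 74
  P[5] = 99 + -5 = 94
  P[6] = 115 + -5 = 110
  P[7] = 107 + -5 = 102

Answer: [12, 30, 44, 56, 74, 94, 110, 102]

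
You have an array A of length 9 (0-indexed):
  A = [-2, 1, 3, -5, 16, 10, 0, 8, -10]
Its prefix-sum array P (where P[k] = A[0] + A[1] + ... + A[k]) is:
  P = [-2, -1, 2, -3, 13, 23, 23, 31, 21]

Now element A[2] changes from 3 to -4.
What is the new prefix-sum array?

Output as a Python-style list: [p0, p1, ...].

Answer: [-2, -1, -5, -10, 6, 16, 16, 24, 14]

Derivation:
Change: A[2] 3 -> -4, delta = -7
P[k] for k < 2: unchanged (A[2] not included)
P[k] for k >= 2: shift by delta = -7
  P[0] = -2 + 0 = -2
  P[1] = -1 + 0 = -1
  P[2] = 2 + -7 = -5
  P[3] = -3 + -7 = -10
  P[4] = 13 + -7 = 6
  P[5] = 23 + -7 = 16
  P[6] = 23 + -7 = 16
  P[7] = 31 + -7 = 24
  P[8] = 21 + -7 = 14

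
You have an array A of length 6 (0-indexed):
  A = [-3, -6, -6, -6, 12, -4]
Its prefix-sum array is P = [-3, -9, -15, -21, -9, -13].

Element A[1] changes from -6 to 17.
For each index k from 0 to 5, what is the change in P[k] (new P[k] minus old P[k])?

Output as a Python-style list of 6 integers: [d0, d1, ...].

Answer: [0, 23, 23, 23, 23, 23]

Derivation:
Element change: A[1] -6 -> 17, delta = 23
For k < 1: P[k] unchanged, delta_P[k] = 0
For k >= 1: P[k] shifts by exactly 23
Delta array: [0, 23, 23, 23, 23, 23]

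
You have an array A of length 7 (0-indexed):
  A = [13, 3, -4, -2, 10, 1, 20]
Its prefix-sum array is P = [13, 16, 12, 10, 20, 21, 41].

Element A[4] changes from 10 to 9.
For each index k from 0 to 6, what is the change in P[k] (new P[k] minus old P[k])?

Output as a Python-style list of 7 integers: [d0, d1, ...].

Answer: [0, 0, 0, 0, -1, -1, -1]

Derivation:
Element change: A[4] 10 -> 9, delta = -1
For k < 4: P[k] unchanged, delta_P[k] = 0
For k >= 4: P[k] shifts by exactly -1
Delta array: [0, 0, 0, 0, -1, -1, -1]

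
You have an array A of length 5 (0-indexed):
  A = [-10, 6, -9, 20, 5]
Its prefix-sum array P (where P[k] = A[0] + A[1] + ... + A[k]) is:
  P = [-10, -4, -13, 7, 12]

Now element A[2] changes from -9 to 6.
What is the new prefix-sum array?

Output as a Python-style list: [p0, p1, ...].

Answer: [-10, -4, 2, 22, 27]

Derivation:
Change: A[2] -9 -> 6, delta = 15
P[k] for k < 2: unchanged (A[2] not included)
P[k] for k >= 2: shift by delta = 15
  P[0] = -10 + 0 = -10
  P[1] = -4 + 0 = -4
  P[2] = -13 + 15 = 2
  P[3] = 7 + 15 = 22
  P[4] = 12 + 15 = 27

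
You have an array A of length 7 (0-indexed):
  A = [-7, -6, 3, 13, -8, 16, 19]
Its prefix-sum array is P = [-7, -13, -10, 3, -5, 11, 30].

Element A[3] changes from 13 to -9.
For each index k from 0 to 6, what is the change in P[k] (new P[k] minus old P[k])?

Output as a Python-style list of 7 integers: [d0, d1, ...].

Answer: [0, 0, 0, -22, -22, -22, -22]

Derivation:
Element change: A[3] 13 -> -9, delta = -22
For k < 3: P[k] unchanged, delta_P[k] = 0
For k >= 3: P[k] shifts by exactly -22
Delta array: [0, 0, 0, -22, -22, -22, -22]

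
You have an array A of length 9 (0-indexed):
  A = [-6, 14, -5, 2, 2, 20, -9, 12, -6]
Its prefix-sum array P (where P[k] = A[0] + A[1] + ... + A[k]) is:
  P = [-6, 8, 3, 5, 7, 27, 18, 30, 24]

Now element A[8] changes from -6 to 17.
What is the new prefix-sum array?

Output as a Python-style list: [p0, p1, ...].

Answer: [-6, 8, 3, 5, 7, 27, 18, 30, 47]

Derivation:
Change: A[8] -6 -> 17, delta = 23
P[k] for k < 8: unchanged (A[8] not included)
P[k] for k >= 8: shift by delta = 23
  P[0] = -6 + 0 = -6
  P[1] = 8 + 0 = 8
  P[2] = 3 + 0 = 3
  P[3] = 5 + 0 = 5
  P[4] = 7 + 0 = 7
  P[5] = 27 + 0 = 27
  P[6] = 18 + 0 = 18
  P[7] = 30 + 0 = 30
  P[8] = 24 + 23 = 47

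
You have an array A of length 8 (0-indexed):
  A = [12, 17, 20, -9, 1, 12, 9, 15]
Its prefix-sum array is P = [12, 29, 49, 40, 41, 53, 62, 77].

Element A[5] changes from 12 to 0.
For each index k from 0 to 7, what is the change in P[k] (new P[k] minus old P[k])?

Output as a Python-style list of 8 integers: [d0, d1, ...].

Element change: A[5] 12 -> 0, delta = -12
For k < 5: P[k] unchanged, delta_P[k] = 0
For k >= 5: P[k] shifts by exactly -12
Delta array: [0, 0, 0, 0, 0, -12, -12, -12]

Answer: [0, 0, 0, 0, 0, -12, -12, -12]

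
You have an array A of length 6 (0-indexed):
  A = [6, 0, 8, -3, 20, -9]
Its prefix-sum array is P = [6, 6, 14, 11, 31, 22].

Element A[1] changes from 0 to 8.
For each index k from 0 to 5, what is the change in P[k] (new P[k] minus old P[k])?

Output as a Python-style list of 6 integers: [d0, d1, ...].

Answer: [0, 8, 8, 8, 8, 8]

Derivation:
Element change: A[1] 0 -> 8, delta = 8
For k < 1: P[k] unchanged, delta_P[k] = 0
For k >= 1: P[k] shifts by exactly 8
Delta array: [0, 8, 8, 8, 8, 8]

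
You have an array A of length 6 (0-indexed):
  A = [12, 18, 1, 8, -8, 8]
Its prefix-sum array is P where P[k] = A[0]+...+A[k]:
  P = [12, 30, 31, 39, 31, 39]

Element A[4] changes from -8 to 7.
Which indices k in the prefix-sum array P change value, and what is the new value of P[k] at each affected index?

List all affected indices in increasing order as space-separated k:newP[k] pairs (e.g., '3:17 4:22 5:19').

Answer: 4:46 5:54

Derivation:
P[k] = A[0] + ... + A[k]
P[k] includes A[4] iff k >= 4
Affected indices: 4, 5, ..., 5; delta = 15
  P[4]: 31 + 15 = 46
  P[5]: 39 + 15 = 54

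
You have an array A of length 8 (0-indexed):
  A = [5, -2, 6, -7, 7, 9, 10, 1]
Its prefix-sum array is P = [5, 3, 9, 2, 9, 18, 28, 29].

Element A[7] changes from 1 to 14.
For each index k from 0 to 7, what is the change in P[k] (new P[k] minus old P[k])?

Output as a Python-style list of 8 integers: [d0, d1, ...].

Answer: [0, 0, 0, 0, 0, 0, 0, 13]

Derivation:
Element change: A[7] 1 -> 14, delta = 13
For k < 7: P[k] unchanged, delta_P[k] = 0
For k >= 7: P[k] shifts by exactly 13
Delta array: [0, 0, 0, 0, 0, 0, 0, 13]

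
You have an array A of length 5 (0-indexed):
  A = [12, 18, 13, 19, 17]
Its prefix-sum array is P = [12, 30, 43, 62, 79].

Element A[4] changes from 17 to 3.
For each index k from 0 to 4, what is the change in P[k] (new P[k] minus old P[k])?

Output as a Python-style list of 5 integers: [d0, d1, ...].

Answer: [0, 0, 0, 0, -14]

Derivation:
Element change: A[4] 17 -> 3, delta = -14
For k < 4: P[k] unchanged, delta_P[k] = 0
For k >= 4: P[k] shifts by exactly -14
Delta array: [0, 0, 0, 0, -14]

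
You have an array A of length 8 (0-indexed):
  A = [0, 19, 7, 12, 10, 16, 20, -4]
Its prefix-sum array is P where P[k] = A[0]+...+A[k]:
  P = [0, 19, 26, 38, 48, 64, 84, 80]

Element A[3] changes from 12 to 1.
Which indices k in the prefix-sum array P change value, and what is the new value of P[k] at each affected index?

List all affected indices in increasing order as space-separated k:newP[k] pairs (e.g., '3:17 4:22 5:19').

Answer: 3:27 4:37 5:53 6:73 7:69

Derivation:
P[k] = A[0] + ... + A[k]
P[k] includes A[3] iff k >= 3
Affected indices: 3, 4, ..., 7; delta = -11
  P[3]: 38 + -11 = 27
  P[4]: 48 + -11 = 37
  P[5]: 64 + -11 = 53
  P[6]: 84 + -11 = 73
  P[7]: 80 + -11 = 69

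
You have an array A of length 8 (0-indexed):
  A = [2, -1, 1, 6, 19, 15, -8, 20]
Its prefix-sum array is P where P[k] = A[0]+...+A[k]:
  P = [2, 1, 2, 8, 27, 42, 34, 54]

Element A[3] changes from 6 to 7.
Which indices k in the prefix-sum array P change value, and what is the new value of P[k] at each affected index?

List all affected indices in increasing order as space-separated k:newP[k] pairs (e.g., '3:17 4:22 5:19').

Answer: 3:9 4:28 5:43 6:35 7:55

Derivation:
P[k] = A[0] + ... + A[k]
P[k] includes A[3] iff k >= 3
Affected indices: 3, 4, ..., 7; delta = 1
  P[3]: 8 + 1 = 9
  P[4]: 27 + 1 = 28
  P[5]: 42 + 1 = 43
  P[6]: 34 + 1 = 35
  P[7]: 54 + 1 = 55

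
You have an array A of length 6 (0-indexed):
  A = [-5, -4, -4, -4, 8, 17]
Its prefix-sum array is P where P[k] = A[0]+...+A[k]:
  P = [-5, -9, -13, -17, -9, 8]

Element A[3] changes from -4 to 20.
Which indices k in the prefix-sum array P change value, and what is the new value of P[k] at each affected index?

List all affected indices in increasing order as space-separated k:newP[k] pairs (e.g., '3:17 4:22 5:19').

P[k] = A[0] + ... + A[k]
P[k] includes A[3] iff k >= 3
Affected indices: 3, 4, ..., 5; delta = 24
  P[3]: -17 + 24 = 7
  P[4]: -9 + 24 = 15
  P[5]: 8 + 24 = 32

Answer: 3:7 4:15 5:32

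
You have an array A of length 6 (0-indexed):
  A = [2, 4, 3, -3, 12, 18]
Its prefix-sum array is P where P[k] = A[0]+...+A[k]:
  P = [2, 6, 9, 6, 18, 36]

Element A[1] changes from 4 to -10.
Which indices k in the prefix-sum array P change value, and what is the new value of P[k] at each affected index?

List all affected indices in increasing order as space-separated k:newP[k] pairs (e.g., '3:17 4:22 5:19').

P[k] = A[0] + ... + A[k]
P[k] includes A[1] iff k >= 1
Affected indices: 1, 2, ..., 5; delta = -14
  P[1]: 6 + -14 = -8
  P[2]: 9 + -14 = -5
  P[3]: 6 + -14 = -8
  P[4]: 18 + -14 = 4
  P[5]: 36 + -14 = 22

Answer: 1:-8 2:-5 3:-8 4:4 5:22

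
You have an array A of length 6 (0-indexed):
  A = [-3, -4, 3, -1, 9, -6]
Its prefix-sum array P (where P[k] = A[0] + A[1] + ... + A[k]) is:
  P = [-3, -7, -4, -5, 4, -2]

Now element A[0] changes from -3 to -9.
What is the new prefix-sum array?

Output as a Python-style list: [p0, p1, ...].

Change: A[0] -3 -> -9, delta = -6
P[k] for k < 0: unchanged (A[0] not included)
P[k] for k >= 0: shift by delta = -6
  P[0] = -3 + -6 = -9
  P[1] = -7 + -6 = -13
  P[2] = -4 + -6 = -10
  P[3] = -5 + -6 = -11
  P[4] = 4 + -6 = -2
  P[5] = -2 + -6 = -8

Answer: [-9, -13, -10, -11, -2, -8]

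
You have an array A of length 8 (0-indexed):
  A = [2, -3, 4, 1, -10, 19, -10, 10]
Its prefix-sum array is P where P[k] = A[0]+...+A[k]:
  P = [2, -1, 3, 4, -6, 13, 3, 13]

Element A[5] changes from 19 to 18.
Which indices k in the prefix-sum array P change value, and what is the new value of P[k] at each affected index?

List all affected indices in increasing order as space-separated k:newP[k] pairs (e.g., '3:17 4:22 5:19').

Answer: 5:12 6:2 7:12

Derivation:
P[k] = A[0] + ... + A[k]
P[k] includes A[5] iff k >= 5
Affected indices: 5, 6, ..., 7; delta = -1
  P[5]: 13 + -1 = 12
  P[6]: 3 + -1 = 2
  P[7]: 13 + -1 = 12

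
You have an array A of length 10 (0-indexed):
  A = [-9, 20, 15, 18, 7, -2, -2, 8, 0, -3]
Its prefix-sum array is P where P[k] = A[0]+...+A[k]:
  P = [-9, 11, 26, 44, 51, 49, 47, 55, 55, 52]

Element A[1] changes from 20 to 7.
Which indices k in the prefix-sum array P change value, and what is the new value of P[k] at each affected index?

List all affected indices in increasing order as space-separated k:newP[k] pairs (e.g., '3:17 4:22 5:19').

P[k] = A[0] + ... + A[k]
P[k] includes A[1] iff k >= 1
Affected indices: 1, 2, ..., 9; delta = -13
  P[1]: 11 + -13 = -2
  P[2]: 26 + -13 = 13
  P[3]: 44 + -13 = 31
  P[4]: 51 + -13 = 38
  P[5]: 49 + -13 = 36
  P[6]: 47 + -13 = 34
  P[7]: 55 + -13 = 42
  P[8]: 55 + -13 = 42
  P[9]: 52 + -13 = 39

Answer: 1:-2 2:13 3:31 4:38 5:36 6:34 7:42 8:42 9:39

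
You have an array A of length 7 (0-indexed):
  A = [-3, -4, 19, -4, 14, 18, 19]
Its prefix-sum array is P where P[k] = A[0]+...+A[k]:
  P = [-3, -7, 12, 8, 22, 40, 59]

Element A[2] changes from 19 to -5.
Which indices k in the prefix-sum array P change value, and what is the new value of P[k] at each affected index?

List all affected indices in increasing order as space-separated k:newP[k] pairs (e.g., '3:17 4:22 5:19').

Answer: 2:-12 3:-16 4:-2 5:16 6:35

Derivation:
P[k] = A[0] + ... + A[k]
P[k] includes A[2] iff k >= 2
Affected indices: 2, 3, ..., 6; delta = -24
  P[2]: 12 + -24 = -12
  P[3]: 8 + -24 = -16
  P[4]: 22 + -24 = -2
  P[5]: 40 + -24 = 16
  P[6]: 59 + -24 = 35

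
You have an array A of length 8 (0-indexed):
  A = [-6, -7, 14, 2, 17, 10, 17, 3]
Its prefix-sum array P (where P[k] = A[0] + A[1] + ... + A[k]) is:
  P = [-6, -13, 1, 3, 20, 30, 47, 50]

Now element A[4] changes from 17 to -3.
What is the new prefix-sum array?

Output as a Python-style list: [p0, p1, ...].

Change: A[4] 17 -> -3, delta = -20
P[k] for k < 4: unchanged (A[4] not included)
P[k] for k >= 4: shift by delta = -20
  P[0] = -6 + 0 = -6
  P[1] = -13 + 0 = -13
  P[2] = 1 + 0 = 1
  P[3] = 3 + 0 = 3
  P[4] = 20 + -20 = 0
  P[5] = 30 + -20 = 10
  P[6] = 47 + -20 = 27
  P[7] = 50 + -20 = 30

Answer: [-6, -13, 1, 3, 0, 10, 27, 30]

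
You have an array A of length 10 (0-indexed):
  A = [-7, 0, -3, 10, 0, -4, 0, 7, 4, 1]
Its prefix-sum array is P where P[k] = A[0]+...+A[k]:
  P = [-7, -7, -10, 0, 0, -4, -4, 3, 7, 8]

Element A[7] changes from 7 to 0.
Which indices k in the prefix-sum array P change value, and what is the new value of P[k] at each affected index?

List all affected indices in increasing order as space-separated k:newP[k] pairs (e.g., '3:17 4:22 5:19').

P[k] = A[0] + ... + A[k]
P[k] includes A[7] iff k >= 7
Affected indices: 7, 8, ..., 9; delta = -7
  P[7]: 3 + -7 = -4
  P[8]: 7 + -7 = 0
  P[9]: 8 + -7 = 1

Answer: 7:-4 8:0 9:1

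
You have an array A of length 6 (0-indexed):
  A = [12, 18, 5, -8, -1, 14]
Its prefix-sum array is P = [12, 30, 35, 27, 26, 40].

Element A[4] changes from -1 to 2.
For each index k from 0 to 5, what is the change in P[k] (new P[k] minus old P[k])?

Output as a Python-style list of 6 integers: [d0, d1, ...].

Answer: [0, 0, 0, 0, 3, 3]

Derivation:
Element change: A[4] -1 -> 2, delta = 3
For k < 4: P[k] unchanged, delta_P[k] = 0
For k >= 4: P[k] shifts by exactly 3
Delta array: [0, 0, 0, 0, 3, 3]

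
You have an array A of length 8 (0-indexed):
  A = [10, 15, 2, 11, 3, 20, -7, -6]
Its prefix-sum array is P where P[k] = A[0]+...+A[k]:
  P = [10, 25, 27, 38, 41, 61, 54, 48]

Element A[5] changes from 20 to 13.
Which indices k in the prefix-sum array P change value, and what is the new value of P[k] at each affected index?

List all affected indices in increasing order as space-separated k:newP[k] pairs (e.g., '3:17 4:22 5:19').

Answer: 5:54 6:47 7:41

Derivation:
P[k] = A[0] + ... + A[k]
P[k] includes A[5] iff k >= 5
Affected indices: 5, 6, ..., 7; delta = -7
  P[5]: 61 + -7 = 54
  P[6]: 54 + -7 = 47
  P[7]: 48 + -7 = 41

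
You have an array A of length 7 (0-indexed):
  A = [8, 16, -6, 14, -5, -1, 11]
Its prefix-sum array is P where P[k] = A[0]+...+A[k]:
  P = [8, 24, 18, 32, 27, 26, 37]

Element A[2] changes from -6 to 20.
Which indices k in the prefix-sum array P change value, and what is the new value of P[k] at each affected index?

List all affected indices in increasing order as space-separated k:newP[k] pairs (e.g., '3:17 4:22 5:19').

Answer: 2:44 3:58 4:53 5:52 6:63

Derivation:
P[k] = A[0] + ... + A[k]
P[k] includes A[2] iff k >= 2
Affected indices: 2, 3, ..., 6; delta = 26
  P[2]: 18 + 26 = 44
  P[3]: 32 + 26 = 58
  P[4]: 27 + 26 = 53
  P[5]: 26 + 26 = 52
  P[6]: 37 + 26 = 63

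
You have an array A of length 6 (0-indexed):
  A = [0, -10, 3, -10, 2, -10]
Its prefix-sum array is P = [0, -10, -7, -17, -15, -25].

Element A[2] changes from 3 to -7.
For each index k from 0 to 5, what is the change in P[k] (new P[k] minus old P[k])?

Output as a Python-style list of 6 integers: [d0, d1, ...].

Element change: A[2] 3 -> -7, delta = -10
For k < 2: P[k] unchanged, delta_P[k] = 0
For k >= 2: P[k] shifts by exactly -10
Delta array: [0, 0, -10, -10, -10, -10]

Answer: [0, 0, -10, -10, -10, -10]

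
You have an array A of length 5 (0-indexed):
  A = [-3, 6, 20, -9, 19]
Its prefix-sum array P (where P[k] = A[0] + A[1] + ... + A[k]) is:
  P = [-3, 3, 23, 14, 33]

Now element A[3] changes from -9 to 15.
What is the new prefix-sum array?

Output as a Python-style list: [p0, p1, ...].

Change: A[3] -9 -> 15, delta = 24
P[k] for k < 3: unchanged (A[3] not included)
P[k] for k >= 3: shift by delta = 24
  P[0] = -3 + 0 = -3
  P[1] = 3 + 0 = 3
  P[2] = 23 + 0 = 23
  P[3] = 14 + 24 = 38
  P[4] = 33 + 24 = 57

Answer: [-3, 3, 23, 38, 57]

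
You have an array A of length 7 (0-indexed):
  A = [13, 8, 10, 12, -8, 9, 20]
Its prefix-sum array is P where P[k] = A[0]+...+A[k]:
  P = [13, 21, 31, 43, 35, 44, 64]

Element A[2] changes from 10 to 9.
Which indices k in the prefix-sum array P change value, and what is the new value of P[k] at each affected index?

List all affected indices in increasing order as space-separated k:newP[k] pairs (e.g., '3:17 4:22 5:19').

Answer: 2:30 3:42 4:34 5:43 6:63

Derivation:
P[k] = A[0] + ... + A[k]
P[k] includes A[2] iff k >= 2
Affected indices: 2, 3, ..., 6; delta = -1
  P[2]: 31 + -1 = 30
  P[3]: 43 + -1 = 42
  P[4]: 35 + -1 = 34
  P[5]: 44 + -1 = 43
  P[6]: 64 + -1 = 63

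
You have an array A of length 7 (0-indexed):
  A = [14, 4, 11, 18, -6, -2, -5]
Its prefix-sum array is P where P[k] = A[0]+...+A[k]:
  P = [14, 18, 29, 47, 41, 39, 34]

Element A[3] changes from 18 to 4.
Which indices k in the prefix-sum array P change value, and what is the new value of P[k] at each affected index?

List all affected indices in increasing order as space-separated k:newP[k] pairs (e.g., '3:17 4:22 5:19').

P[k] = A[0] + ... + A[k]
P[k] includes A[3] iff k >= 3
Affected indices: 3, 4, ..., 6; delta = -14
  P[3]: 47 + -14 = 33
  P[4]: 41 + -14 = 27
  P[5]: 39 + -14 = 25
  P[6]: 34 + -14 = 20

Answer: 3:33 4:27 5:25 6:20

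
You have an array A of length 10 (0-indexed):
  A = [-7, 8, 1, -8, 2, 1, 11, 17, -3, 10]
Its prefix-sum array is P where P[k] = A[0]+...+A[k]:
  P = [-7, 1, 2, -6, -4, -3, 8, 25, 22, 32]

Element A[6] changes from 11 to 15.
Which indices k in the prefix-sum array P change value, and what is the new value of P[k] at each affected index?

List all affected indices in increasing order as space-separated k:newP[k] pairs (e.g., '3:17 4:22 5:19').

Answer: 6:12 7:29 8:26 9:36

Derivation:
P[k] = A[0] + ... + A[k]
P[k] includes A[6] iff k >= 6
Affected indices: 6, 7, ..., 9; delta = 4
  P[6]: 8 + 4 = 12
  P[7]: 25 + 4 = 29
  P[8]: 22 + 4 = 26
  P[9]: 32 + 4 = 36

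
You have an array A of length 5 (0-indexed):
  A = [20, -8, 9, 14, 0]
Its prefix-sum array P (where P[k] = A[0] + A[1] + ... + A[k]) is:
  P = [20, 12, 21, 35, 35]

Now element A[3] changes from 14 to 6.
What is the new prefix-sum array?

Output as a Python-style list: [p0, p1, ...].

Answer: [20, 12, 21, 27, 27]

Derivation:
Change: A[3] 14 -> 6, delta = -8
P[k] for k < 3: unchanged (A[3] not included)
P[k] for k >= 3: shift by delta = -8
  P[0] = 20 + 0 = 20
  P[1] = 12 + 0 = 12
  P[2] = 21 + 0 = 21
  P[3] = 35 + -8 = 27
  P[4] = 35 + -8 = 27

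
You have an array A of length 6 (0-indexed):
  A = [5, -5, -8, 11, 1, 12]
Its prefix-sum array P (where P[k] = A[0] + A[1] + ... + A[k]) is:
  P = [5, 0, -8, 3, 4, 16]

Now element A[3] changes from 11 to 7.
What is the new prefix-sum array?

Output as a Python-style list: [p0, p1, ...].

Answer: [5, 0, -8, -1, 0, 12]

Derivation:
Change: A[3] 11 -> 7, delta = -4
P[k] for k < 3: unchanged (A[3] not included)
P[k] for k >= 3: shift by delta = -4
  P[0] = 5 + 0 = 5
  P[1] = 0 + 0 = 0
  P[2] = -8 + 0 = -8
  P[3] = 3 + -4 = -1
  P[4] = 4 + -4 = 0
  P[5] = 16 + -4 = 12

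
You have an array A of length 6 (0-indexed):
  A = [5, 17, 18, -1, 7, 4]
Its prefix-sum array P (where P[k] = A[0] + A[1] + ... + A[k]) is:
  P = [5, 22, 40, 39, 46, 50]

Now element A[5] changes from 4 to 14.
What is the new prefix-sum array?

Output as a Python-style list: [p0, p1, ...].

Change: A[5] 4 -> 14, delta = 10
P[k] for k < 5: unchanged (A[5] not included)
P[k] for k >= 5: shift by delta = 10
  P[0] = 5 + 0 = 5
  P[1] = 22 + 0 = 22
  P[2] = 40 + 0 = 40
  P[3] = 39 + 0 = 39
  P[4] = 46 + 0 = 46
  P[5] = 50 + 10 = 60

Answer: [5, 22, 40, 39, 46, 60]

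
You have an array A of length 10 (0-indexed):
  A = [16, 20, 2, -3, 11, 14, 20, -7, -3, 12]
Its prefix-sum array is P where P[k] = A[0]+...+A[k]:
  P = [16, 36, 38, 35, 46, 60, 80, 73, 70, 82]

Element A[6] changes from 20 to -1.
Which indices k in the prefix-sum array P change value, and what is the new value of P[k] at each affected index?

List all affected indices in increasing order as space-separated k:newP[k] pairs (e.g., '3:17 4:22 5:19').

P[k] = A[0] + ... + A[k]
P[k] includes A[6] iff k >= 6
Affected indices: 6, 7, ..., 9; delta = -21
  P[6]: 80 + -21 = 59
  P[7]: 73 + -21 = 52
  P[8]: 70 + -21 = 49
  P[9]: 82 + -21 = 61

Answer: 6:59 7:52 8:49 9:61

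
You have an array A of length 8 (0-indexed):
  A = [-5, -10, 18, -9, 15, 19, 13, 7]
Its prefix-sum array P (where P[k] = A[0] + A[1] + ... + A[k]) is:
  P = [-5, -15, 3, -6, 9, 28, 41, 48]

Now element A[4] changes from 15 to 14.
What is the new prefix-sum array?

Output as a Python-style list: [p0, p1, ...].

Answer: [-5, -15, 3, -6, 8, 27, 40, 47]

Derivation:
Change: A[4] 15 -> 14, delta = -1
P[k] for k < 4: unchanged (A[4] not included)
P[k] for k >= 4: shift by delta = -1
  P[0] = -5 + 0 = -5
  P[1] = -15 + 0 = -15
  P[2] = 3 + 0 = 3
  P[3] = -6 + 0 = -6
  P[4] = 9 + -1 = 8
  P[5] = 28 + -1 = 27
  P[6] = 41 + -1 = 40
  P[7] = 48 + -1 = 47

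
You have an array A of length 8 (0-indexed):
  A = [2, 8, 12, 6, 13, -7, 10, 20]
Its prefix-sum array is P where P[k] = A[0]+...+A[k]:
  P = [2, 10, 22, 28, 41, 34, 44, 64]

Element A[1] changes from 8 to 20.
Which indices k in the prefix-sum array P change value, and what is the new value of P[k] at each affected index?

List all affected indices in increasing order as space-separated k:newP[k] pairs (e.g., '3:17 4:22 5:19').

P[k] = A[0] + ... + A[k]
P[k] includes A[1] iff k >= 1
Affected indices: 1, 2, ..., 7; delta = 12
  P[1]: 10 + 12 = 22
  P[2]: 22 + 12 = 34
  P[3]: 28 + 12 = 40
  P[4]: 41 + 12 = 53
  P[5]: 34 + 12 = 46
  P[6]: 44 + 12 = 56
  P[7]: 64 + 12 = 76

Answer: 1:22 2:34 3:40 4:53 5:46 6:56 7:76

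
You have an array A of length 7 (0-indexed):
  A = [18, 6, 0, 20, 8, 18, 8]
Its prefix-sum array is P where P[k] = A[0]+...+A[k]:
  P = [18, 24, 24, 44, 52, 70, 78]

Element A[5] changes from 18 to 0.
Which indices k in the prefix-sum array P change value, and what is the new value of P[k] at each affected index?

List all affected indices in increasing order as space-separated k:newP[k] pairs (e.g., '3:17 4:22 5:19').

P[k] = A[0] + ... + A[k]
P[k] includes A[5] iff k >= 5
Affected indices: 5, 6, ..., 6; delta = -18
  P[5]: 70 + -18 = 52
  P[6]: 78 + -18 = 60

Answer: 5:52 6:60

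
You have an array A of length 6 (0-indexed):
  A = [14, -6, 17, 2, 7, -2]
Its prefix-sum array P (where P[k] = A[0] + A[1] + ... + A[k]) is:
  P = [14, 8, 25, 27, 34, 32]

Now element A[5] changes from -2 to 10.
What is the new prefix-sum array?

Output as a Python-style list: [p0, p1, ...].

Answer: [14, 8, 25, 27, 34, 44]

Derivation:
Change: A[5] -2 -> 10, delta = 12
P[k] for k < 5: unchanged (A[5] not included)
P[k] for k >= 5: shift by delta = 12
  P[0] = 14 + 0 = 14
  P[1] = 8 + 0 = 8
  P[2] = 25 + 0 = 25
  P[3] = 27 + 0 = 27
  P[4] = 34 + 0 = 34
  P[5] = 32 + 12 = 44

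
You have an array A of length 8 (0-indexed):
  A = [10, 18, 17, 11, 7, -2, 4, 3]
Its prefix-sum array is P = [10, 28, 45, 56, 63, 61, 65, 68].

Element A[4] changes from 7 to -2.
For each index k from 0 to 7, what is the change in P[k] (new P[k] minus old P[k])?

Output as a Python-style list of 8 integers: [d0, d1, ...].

Answer: [0, 0, 0, 0, -9, -9, -9, -9]

Derivation:
Element change: A[4] 7 -> -2, delta = -9
For k < 4: P[k] unchanged, delta_P[k] = 0
For k >= 4: P[k] shifts by exactly -9
Delta array: [0, 0, 0, 0, -9, -9, -9, -9]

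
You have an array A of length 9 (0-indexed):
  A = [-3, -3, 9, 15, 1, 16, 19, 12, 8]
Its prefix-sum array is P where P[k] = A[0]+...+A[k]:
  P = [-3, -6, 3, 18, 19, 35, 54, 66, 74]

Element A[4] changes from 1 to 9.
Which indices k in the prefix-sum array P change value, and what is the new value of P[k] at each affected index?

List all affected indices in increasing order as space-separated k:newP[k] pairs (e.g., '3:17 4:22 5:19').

Answer: 4:27 5:43 6:62 7:74 8:82

Derivation:
P[k] = A[0] + ... + A[k]
P[k] includes A[4] iff k >= 4
Affected indices: 4, 5, ..., 8; delta = 8
  P[4]: 19 + 8 = 27
  P[5]: 35 + 8 = 43
  P[6]: 54 + 8 = 62
  P[7]: 66 + 8 = 74
  P[8]: 74 + 8 = 82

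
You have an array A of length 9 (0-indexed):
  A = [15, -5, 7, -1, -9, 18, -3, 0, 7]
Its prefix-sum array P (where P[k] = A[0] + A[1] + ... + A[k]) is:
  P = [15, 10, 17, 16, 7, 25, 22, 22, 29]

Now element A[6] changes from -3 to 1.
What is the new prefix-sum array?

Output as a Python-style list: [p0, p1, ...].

Change: A[6] -3 -> 1, delta = 4
P[k] for k < 6: unchanged (A[6] not included)
P[k] for k >= 6: shift by delta = 4
  P[0] = 15 + 0 = 15
  P[1] = 10 + 0 = 10
  P[2] = 17 + 0 = 17
  P[3] = 16 + 0 = 16
  P[4] = 7 + 0 = 7
  P[5] = 25 + 0 = 25
  P[6] = 22 + 4 = 26
  P[7] = 22 + 4 = 26
  P[8] = 29 + 4 = 33

Answer: [15, 10, 17, 16, 7, 25, 26, 26, 33]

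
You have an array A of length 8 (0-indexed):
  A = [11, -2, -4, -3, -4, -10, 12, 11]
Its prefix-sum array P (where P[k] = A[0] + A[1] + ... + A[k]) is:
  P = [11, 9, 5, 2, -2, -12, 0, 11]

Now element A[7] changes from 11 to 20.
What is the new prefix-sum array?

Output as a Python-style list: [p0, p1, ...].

Answer: [11, 9, 5, 2, -2, -12, 0, 20]

Derivation:
Change: A[7] 11 -> 20, delta = 9
P[k] for k < 7: unchanged (A[7] not included)
P[k] for k >= 7: shift by delta = 9
  P[0] = 11 + 0 = 11
  P[1] = 9 + 0 = 9
  P[2] = 5 + 0 = 5
  P[3] = 2 + 0 = 2
  P[4] = -2 + 0 = -2
  P[5] = -12 + 0 = -12
  P[6] = 0 + 0 = 0
  P[7] = 11 + 9 = 20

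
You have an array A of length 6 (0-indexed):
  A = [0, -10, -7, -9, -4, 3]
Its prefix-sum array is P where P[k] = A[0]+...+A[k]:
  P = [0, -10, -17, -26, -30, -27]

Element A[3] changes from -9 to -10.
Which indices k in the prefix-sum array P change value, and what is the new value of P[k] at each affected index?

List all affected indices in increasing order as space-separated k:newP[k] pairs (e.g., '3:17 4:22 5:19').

P[k] = A[0] + ... + A[k]
P[k] includes A[3] iff k >= 3
Affected indices: 3, 4, ..., 5; delta = -1
  P[3]: -26 + -1 = -27
  P[4]: -30 + -1 = -31
  P[5]: -27 + -1 = -28

Answer: 3:-27 4:-31 5:-28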